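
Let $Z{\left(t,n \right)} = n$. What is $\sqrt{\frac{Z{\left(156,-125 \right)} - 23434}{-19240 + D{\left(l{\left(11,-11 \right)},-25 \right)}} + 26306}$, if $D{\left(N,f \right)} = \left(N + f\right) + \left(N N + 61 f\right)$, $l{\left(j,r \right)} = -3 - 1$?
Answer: $\frac{3 \sqrt{140215491726}}{6926} \approx 162.19$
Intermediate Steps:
$l{\left(j,r \right)} = -4$ ($l{\left(j,r \right)} = -3 - 1 = -4$)
$D{\left(N,f \right)} = N + N^{2} + 62 f$ ($D{\left(N,f \right)} = \left(N + f\right) + \left(N^{2} + 61 f\right) = N + N^{2} + 62 f$)
$\sqrt{\frac{Z{\left(156,-125 \right)} - 23434}{-19240 + D{\left(l{\left(11,-11 \right)},-25 \right)}} + 26306} = \sqrt{\frac{-125 - 23434}{-19240 + \left(-4 + \left(-4\right)^{2} + 62 \left(-25\right)\right)} + 26306} = \sqrt{- \frac{23559}{-19240 - 1538} + 26306} = \sqrt{- \frac{23559}{-20778} + 26306} = \sqrt{\left(-23559\right) \left(- \frac{1}{20778}\right) + 26306} = \sqrt{\frac{7853}{6926} + 26306} = \sqrt{\frac{182203209}{6926}} = \frac{3 \sqrt{140215491726}}{6926}$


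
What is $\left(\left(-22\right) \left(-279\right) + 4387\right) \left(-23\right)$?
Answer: $-242075$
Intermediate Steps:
$\left(\left(-22\right) \left(-279\right) + 4387\right) \left(-23\right) = \left(6138 + 4387\right) \left(-23\right) = 10525 \left(-23\right) = -242075$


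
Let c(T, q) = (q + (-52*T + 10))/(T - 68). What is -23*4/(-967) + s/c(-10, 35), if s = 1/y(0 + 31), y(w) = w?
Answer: 1535954/16937005 ≈ 0.090686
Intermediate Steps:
c(T, q) = (10 + q - 52*T)/(-68 + T) (c(T, q) = (q + (10 - 52*T))/(-68 + T) = (10 + q - 52*T)/(-68 + T))
s = 1/31 (s = 1/(0 + 31) = 1/31 ≈ 0.032258)
-23*4/(-967) + s/c(-10, 35) = -23*4/(-967) + 1/(31*(((10 + 35 - 52*(-10))/(-68 - 10)))) = -92*(-1/967) + 1/(31*(((10 + 35 + 520)/(-78)))) = 92/967 + 1/(31*((-1/78*565))) = 92/967 + 1/(31*(-565/78)) = 92/967 + (1/31)*(-78/565) = 92/967 - 78/17515 = 1535954/16937005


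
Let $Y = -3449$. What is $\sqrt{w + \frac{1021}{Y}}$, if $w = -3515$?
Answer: $\frac{4 i \sqrt{2613534934}}{3449} \approx 59.29 i$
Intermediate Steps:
$\sqrt{w + \frac{1021}{Y}} = \sqrt{-3515 + \frac{1021}{-3449}} = \sqrt{-3515 + 1021 \left(- \frac{1}{3449}\right)} = \sqrt{-3515 - \frac{1021}{3449}} = \sqrt{- \frac{12124256}{3449}} = \frac{4 i \sqrt{2613534934}}{3449}$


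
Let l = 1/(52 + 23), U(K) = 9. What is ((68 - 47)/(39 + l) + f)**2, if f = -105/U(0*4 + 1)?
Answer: 194742025/1572516 ≈ 123.84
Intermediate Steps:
l = 1/75 ≈ 0.013333
f = -35/3 (f = -105/9 = -105*1/9 = -35/3 ≈ -11.667)
((68 - 47)/(39 + l) + f)**2 = ((68 - 47)/(39 + 1/75) - 35/3)**2 = (21/(2926/75) - 35/3)**2 = (21*(75/2926) - 35/3)**2 = (225/418 - 35/3)**2 = (-13955/1254)**2 = 194742025/1572516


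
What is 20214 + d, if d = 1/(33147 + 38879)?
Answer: 1455933565/72026 ≈ 20214.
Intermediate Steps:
d = 1/72026 ≈ 1.3884e-5
20214 + d = 20214 + 1/72026 = 1455933565/72026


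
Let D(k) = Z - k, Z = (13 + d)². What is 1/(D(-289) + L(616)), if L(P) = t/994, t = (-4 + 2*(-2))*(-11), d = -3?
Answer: 497/193377 ≈ 0.0025701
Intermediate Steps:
Z = 100 (Z = (13 - 3)² = 10² = 100)
D(k) = 100 - k
t = 88 (t = (-4 - 4)*(-11) = -8*(-11) = 88)
L(P) = 44/497 (L(P) = 88/994 = 88*(1/994) = 44/497)
1/(D(-289) + L(616)) = 1/((100 - 1*(-289)) + 44/497) = 1/((100 + 289) + 44/497) = 1/(389 + 44/497) = 1/(193377/497) = 497/193377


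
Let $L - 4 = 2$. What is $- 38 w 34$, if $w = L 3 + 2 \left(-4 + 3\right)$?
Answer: $-20672$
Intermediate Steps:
$L = 6$ ($L = 4 + 2 = 6$)
$w = 16$ ($w = 6 \cdot 3 + 2 \left(-4 + 3\right) = 18 + 2 \left(-1\right) = 18 - 2 = 16$)
$- 38 w 34 = \left(-38\right) 16 \cdot 34 = \left(-608\right) 34 = -20672$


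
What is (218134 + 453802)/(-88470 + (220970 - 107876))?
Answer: 41996/1539 ≈ 27.288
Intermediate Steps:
(218134 + 453802)/(-88470 + (220970 - 107876)) = 671936/(-88470 + 113094) = 671936/24624 = 671936*(1/24624) = 41996/1539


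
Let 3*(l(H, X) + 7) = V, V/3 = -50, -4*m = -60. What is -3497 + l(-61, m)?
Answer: -3554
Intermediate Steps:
m = 15 (m = -¼*(-60) = 15)
V = -150 (V = 3*(-50) = -150)
l(H, X) = -57 (l(H, X) = -7 + (⅓)*(-150) = -7 - 50 = -57)
-3497 + l(-61, m) = -3497 - 57 = -3554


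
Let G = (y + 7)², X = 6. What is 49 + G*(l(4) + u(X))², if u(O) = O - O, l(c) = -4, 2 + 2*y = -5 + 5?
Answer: 625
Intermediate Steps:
y = -1 (y = -1 + (-5 + 5)/2 = -1 + (½)*0 = -1 + 0 = -1)
G = 36 (G = (-1 + 7)² = 6² = 36)
u(O) = 0
49 + G*(l(4) + u(X))² = 49 + 36*(-4 + 0)² = 49 + 36*(-4)² = 49 + 36*16 = 49 + 576 = 625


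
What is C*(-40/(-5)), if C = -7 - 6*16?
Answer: -824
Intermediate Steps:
C = -103 (C = -7 - 96 = -103)
C*(-40/(-5)) = -(-1030)*4/(-5) = -(-1030)*4*(-⅕) = -(-1030)*(-4)/5 = -103*8 = -824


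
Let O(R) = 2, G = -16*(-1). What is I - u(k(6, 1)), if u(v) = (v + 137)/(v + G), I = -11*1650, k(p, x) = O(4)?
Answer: -326839/18 ≈ -18158.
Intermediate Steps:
G = 16
k(p, x) = 2
I = -18150
u(v) = (137 + v)/(16 + v) (u(v) = (v + 137)/(v + 16) = (137 + v)/(16 + v))
I - u(k(6, 1)) = -18150 - (137 + 2)/(16 + 2) = -18150 - 139/18 = -326839/18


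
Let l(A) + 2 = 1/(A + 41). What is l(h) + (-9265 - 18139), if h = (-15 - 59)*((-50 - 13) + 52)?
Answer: -23432129/855 ≈ -27406.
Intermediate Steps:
h = 814 (h = -74*(-63 + 52) = -74*(-11) = 814)
l(A) = -2 + 1/(41 + A) (l(A) = -2 + 1/(A + 41) = -2 + 1/(41 + A))
l(h) + (-9265 - 18139) = (-81 - 2*814)/(41 + 814) + (-9265 - 18139) = (-81 - 1628)/855 - 27404 = (1/855)*(-1709) - 27404 = -1709/855 - 27404 = -23432129/855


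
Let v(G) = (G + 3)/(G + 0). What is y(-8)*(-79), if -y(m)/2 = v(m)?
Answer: 395/4 ≈ 98.750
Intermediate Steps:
v(G) = (3 + G)/G
y(m) = -2*(3 + m)/m
y(-8)*(-79) = (-2 - 6/(-8))*(-79) = (-2 - 6*(-1/8))*(-79) = (-2 + 3/4)*(-79) = -5/4*(-79) = 395/4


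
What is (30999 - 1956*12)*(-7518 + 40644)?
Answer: 249339402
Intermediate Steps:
(30999 - 1956*12)*(-7518 + 40644) = (30999 - 23472)*33126 = 7527*33126 = 249339402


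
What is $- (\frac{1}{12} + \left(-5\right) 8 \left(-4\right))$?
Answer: $- \frac{1921}{12} \approx -160.08$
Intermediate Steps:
$- (\frac{1}{12} + \left(-5\right) 8 \left(-4\right)) = - (\frac{1}{12} - -160) = - (\frac{1}{12} + 160) = \left(-1\right) \frac{1921}{12} = - \frac{1921}{12}$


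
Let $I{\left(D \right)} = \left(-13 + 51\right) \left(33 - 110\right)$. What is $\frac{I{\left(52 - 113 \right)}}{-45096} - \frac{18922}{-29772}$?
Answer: $\frac{39184141}{55941588} \approx 0.70045$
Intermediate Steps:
$I{\left(D \right)} = -2926$ ($I{\left(D \right)} = 38 \left(-77\right) = -2926$)
$\frac{I{\left(52 - 113 \right)}}{-45096} - \frac{18922}{-29772} = - \frac{2926}{-45096} - \frac{18922}{-29772} = \left(-2926\right) \left(- \frac{1}{45096}\right) - - \frac{9461}{14886} = \frac{1463}{22548} + \frac{9461}{14886} = \frac{39184141}{55941588}$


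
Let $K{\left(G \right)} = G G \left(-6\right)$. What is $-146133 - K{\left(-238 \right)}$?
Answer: $193731$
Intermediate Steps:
$K{\left(G \right)} = - 6 G^{2}$ ($K{\left(G \right)} = G^{2} \left(-6\right) = - 6 G^{2}$)
$-146133 - K{\left(-238 \right)} = -146133 - - 6 \left(-238\right)^{2} = -146133 - \left(-6\right) 56644 = -146133 - -339864 = -146133 + 339864 = 193731$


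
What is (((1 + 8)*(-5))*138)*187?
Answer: -1161270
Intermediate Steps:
(((1 + 8)*(-5))*138)*187 = ((9*(-5))*138)*187 = -45*138*187 = -6210*187 = -1161270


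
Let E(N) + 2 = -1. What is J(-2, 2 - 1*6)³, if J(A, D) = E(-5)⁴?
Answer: 531441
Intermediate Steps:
E(N) = -3 (E(N) = -2 - 1 = -3)
J(A, D) = 81 (J(A, D) = (-3)⁴ = 81)
J(-2, 2 - 1*6)³ = 81³ = 531441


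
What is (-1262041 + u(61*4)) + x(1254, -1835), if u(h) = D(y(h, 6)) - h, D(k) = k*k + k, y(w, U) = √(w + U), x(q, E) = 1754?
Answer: -1260281 + 5*√10 ≈ -1.2603e+6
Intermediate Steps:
y(w, U) = √(U + w)
D(k) = k + k² (D(k) = k² + k = k + k²)
u(h) = -h + √(6 + h)*(1 + √(6 + h)) (u(h) = √(6 + h)*(1 + √(6 + h)) - h = -h + √(6 + h)*(1 + √(6 + h)))
(-1262041 + u(61*4)) + x(1254, -1835) = (-1262041 + (6 + √(6 + 61*4))) + 1754 = (-1262041 + (6 + √(6 + 244))) + 1754 = (-1262041 + (6 + √250)) + 1754 = (-1262041 + (6 + 5*√10)) + 1754 = (-1262035 + 5*√10) + 1754 = -1260281 + 5*√10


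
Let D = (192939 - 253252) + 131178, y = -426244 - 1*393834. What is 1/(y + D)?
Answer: -1/749213 ≈ -1.3347e-6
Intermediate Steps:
y = -820078 (y = -426244 - 393834 = -820078)
D = 70865 (D = -60313 + 131178 = 70865)
1/(y + D) = 1/(-820078 + 70865) = 1/(-749213) = -1/749213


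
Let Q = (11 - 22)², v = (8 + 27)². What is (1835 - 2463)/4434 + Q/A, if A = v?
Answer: -116393/2715825 ≈ -0.042857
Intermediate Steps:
v = 1225 (v = 35² = 1225)
Q = 121 (Q = (-11)² = 121)
A = 1225
(1835 - 2463)/4434 + Q/A = (1835 - 2463)/4434 + 121/1225 = -628*1/4434 + 121*(1/1225) = -314/2217 + 121/1225 = -116393/2715825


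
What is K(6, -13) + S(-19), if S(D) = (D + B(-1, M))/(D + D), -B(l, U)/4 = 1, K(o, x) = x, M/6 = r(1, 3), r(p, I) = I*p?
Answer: -471/38 ≈ -12.395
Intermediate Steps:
M = 18 (M = 6*(3*1) = 6*3 = 18)
B(l, U) = -4 (B(l, U) = -4*1 = -4)
S(D) = (-4 + D)/(2*D) (S(D) = (D - 4)/(D + D) = (-4 + D)/((2*D)) = (-4 + D)*(1/(2*D)) = (-4 + D)/(2*D))
K(6, -13) + S(-19) = -13 + (½)*(-4 - 19)/(-19) = -13 + (½)*(-1/19)*(-23) = -13 + 23/38 = -471/38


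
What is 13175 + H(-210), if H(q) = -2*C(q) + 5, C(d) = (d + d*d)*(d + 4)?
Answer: 18095860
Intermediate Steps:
C(d) = (4 + d)*(d + d²) (C(d) = (d + d²)*(4 + d) = (4 + d)*(d + d²))
H(q) = 5 - 2*q*(4 + q² + 5*q) (H(q) = -2*q*(4 + q² + 5*q) + 5 = 5 - 2*q*(4 + q² + 5*q))
13175 + H(-210) = 13175 + (5 - 2*(-210)*(4 + (-210)² + 5*(-210))) = 13175 + (5 - 2*(-210)*(4 + 44100 - 1050)) = 13175 + (5 - 2*(-210)*43054) = 13175 + (5 + 18082680) = 13175 + 18082685 = 18095860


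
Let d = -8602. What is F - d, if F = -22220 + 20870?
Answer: 7252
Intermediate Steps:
F = -1350
F - d = -1350 - 1*(-8602) = -1350 + 8602 = 7252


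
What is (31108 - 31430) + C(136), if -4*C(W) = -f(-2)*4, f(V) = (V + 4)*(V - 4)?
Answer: -334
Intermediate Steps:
f(V) = (-4 + V)*(4 + V) (f(V) = (4 + V)*(-4 + V) = (-4 + V)*(4 + V))
C(W) = -12 (C(W) = -(-(-16 + (-2)**2))*4/4 = -(-(-16 + 4))*4/4 = -(-1*(-12))*4/4 = -3*4 = -1/4*48 = -12)
(31108 - 31430) + C(136) = (31108 - 31430) - 12 = -322 - 12 = -334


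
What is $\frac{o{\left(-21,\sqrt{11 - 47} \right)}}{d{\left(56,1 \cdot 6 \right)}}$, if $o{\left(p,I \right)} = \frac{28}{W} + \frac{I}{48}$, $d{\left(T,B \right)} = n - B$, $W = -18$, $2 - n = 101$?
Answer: $\frac{2}{135} - \frac{i}{840} \approx 0.014815 - 0.0011905 i$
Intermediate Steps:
$n = -99$ ($n = 2 - 101 = -99$)
$d{\left(T,B \right)} = -99 - B$
$o{\left(p,I \right)} = - \frac{14}{9} + \frac{I}{48}$ ($o{\left(p,I \right)} = \frac{28}{-18} + \frac{I}{48} = 28 \left(- \frac{1}{18}\right) + I \frac{1}{48} = - \frac{14}{9} + \frac{I}{48}$)
$\frac{o{\left(-21,\sqrt{11 - 47} \right)}}{d{\left(56,1 \cdot 6 \right)}} = \frac{- \frac{14}{9} + \frac{\sqrt{11 - 47}}{48}}{-99 - 1 \cdot 6} = \frac{- \frac{14}{9} + \frac{\sqrt{-36}}{48}}{-99 - 6} = \frac{- \frac{14}{9} + \frac{6 i}{48}}{-99 - 6} = \frac{- \frac{14}{9} + \frac{i}{8}}{-105} = \left(- \frac{14}{9} + \frac{i}{8}\right) \left(- \frac{1}{105}\right) = \frac{2}{135} - \frac{i}{840}$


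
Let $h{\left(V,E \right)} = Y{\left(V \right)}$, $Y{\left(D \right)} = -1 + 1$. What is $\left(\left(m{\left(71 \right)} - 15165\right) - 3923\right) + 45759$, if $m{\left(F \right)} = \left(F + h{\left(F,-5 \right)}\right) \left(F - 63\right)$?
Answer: $27239$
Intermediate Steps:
$Y{\left(D \right)} = 0$
$h{\left(V,E \right)} = 0$
$m{\left(F \right)} = F \left(-63 + F\right)$ ($m{\left(F \right)} = \left(F + 0\right) \left(F - 63\right) = F \left(-63 + F\right)$)
$\left(\left(m{\left(71 \right)} - 15165\right) - 3923\right) + 45759 = \left(\left(71 \left(-63 + 71\right) - 15165\right) - 3923\right) + 45759 = \left(\left(71 \cdot 8 - 15165\right) - 3923\right) + 45759 = \left(\left(568 - 15165\right) - 3923\right) + 45759 = \left(-14597 - 3923\right) + 45759 = -18520 + 45759 = 27239$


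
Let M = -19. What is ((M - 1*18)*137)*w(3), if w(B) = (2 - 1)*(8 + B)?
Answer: -55759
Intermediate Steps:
w(B) = 8 + B (w(B) = 1*(8 + B) = 8 + B)
((M - 1*18)*137)*w(3) = ((-19 - 1*18)*137)*(8 + 3) = ((-19 - 18)*137)*11 = -37*137*11 = -5069*11 = -55759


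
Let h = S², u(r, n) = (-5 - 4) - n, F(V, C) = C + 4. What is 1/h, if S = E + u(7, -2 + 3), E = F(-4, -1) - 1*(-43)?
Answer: 1/1296 ≈ 0.00077160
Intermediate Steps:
F(V, C) = 4 + C
u(r, n) = -9 - n
E = 46 (E = (4 - 1) - 1*(-43) = 3 + 43 = 46)
S = 36 (S = 46 + (-9 - (-2 + 3)) = 46 + (-9 - 1*1) = 46 + (-9 - 1) = 46 - 10 = 36)
h = 1296 (h = 36² = 1296)
1/h = 1/1296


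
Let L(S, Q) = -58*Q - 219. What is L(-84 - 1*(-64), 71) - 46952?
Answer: -51289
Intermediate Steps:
L(S, Q) = -219 - 58*Q
L(-84 - 1*(-64), 71) - 46952 = (-219 - 58*71) - 46952 = (-219 - 4118) - 46952 = -4337 - 46952 = -51289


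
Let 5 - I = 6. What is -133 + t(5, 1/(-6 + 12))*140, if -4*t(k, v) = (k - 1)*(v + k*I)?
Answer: 1631/3 ≈ 543.67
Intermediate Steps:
I = -1 (I = 5 - 1*6 = 5 - 6 = -1)
t(k, v) = -(-1 + k)*(v - k)/4 (t(k, v) = -(k - 1)*(v + k*(-1))/4 = -(-1 + k)*(v - k)/4)
-133 + t(5, 1/(-6 + 12))*140 = -133 + (-¼*5 + 1/(4*(-6 + 12)) + (¼)*5² - ¼*5/(-6 + 12))*140 = -133 + (-5/4 + (¼)/6 + (¼)*25 - ¼*5/6)*140 = -133 + (-5/4 + (¼)*(⅙) + 25/4 - ¼*5*⅙)*140 = -133 + (-5/4 + 1/24 + 25/4 - 5/24)*140 = -133 + (29/6)*140 = -133 + 2030/3 = 1631/3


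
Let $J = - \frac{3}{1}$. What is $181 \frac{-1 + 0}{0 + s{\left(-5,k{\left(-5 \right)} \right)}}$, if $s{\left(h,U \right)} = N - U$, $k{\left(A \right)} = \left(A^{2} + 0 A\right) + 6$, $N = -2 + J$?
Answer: $\frac{181}{36} \approx 5.0278$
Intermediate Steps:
$J = -3$ ($J = \left(-3\right) 1 = -3$)
$N = -5$ ($N = -2 - 3 = -5$)
$k{\left(A \right)} = 6 + A^{2}$ ($k{\left(A \right)} = \left(A^{2} + 0\right) + 6 = A^{2} + 6 = 6 + A^{2}$)
$s{\left(h,U \right)} = -5 - U$
$181 \frac{-1 + 0}{0 + s{\left(-5,k{\left(-5 \right)} \right)}} = 181 \frac{-1 + 0}{0 - 36} = 181 \left(- \frac{1}{0 - 36}\right) = 181 \left(- \frac{1}{-36}\right) = 181 \left(\left(-1\right) \left(- \frac{1}{36}\right)\right) = 181 \cdot \frac{1}{36} = \frac{181}{36}$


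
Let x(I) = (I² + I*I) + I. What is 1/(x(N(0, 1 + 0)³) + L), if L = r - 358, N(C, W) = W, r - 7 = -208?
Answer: -1/556 ≈ -0.0017986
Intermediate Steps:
r = -201 (r = 7 - 208 = -201)
x(I) = I + 2*I² (x(I) = (I² + I²) + I = 2*I² + I = I + 2*I²)
L = -559 (L = -201 - 358 = -559)
1/(x(N(0, 1 + 0)³) + L) = 1/((1 + 0)³*(1 + 2*(1 + 0)³) - 559) = 1/(1³*(1 + 2*1³) - 559) = 1/(1*(1 + 2*1) - 559) = 1/(1*(1 + 2) - 559) = 1/(1*3 - 559) = 1/(3 - 559) = 1/(-556) = -1/556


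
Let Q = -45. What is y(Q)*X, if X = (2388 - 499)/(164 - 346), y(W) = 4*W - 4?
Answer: 173788/91 ≈ 1909.8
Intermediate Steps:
y(W) = -4 + 4*W
X = -1889/182 (X = 1889/(-182) = 1889*(-1/182) = -1889/182 ≈ -10.379)
y(Q)*X = (-4 + 4*(-45))*(-1889/182) = (-4 - 180)*(-1889/182) = -184*(-1889/182) = 173788/91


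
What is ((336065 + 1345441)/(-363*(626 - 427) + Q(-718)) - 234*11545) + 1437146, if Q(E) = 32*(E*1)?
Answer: -120387475298/95213 ≈ -1.2644e+6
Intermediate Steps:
Q(E) = 32*E
((336065 + 1345441)/(-363*(626 - 427) + Q(-718)) - 234*11545) + 1437146 = ((336065 + 1345441)/(-363*(626 - 427) + 32*(-718)) - 234*11545) + 1437146 = (1681506/(-363*199 - 22976) - 2701530) + 1437146 = (1681506/(-72237 - 22976) - 2701530) + 1437146 = (1681506/(-95213) - 2701530) + 1437146 = (1681506*(-1/95213) - 2701530) + 1437146 = (-1681506/95213 - 2701530) + 1437146 = -257222457396/95213 + 1437146 = -120387475298/95213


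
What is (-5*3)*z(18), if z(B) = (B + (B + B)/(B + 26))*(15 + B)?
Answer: -9315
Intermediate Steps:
z(B) = (15 + B)*(B + 2*B/(26 + B)) (z(B) = (B + (2*B)/(26 + B))*(15 + B) = (B + 2*B/(26 + B))*(15 + B) = (15 + B)*(B + 2*B/(26 + B)))
(-5*3)*z(18) = (-5*3)*(18*(420 + 18**2 + 43*18)/(26 + 18)) = -270*(420 + 324 + 774)/44 = -270*1518/44 = -15*621 = -9315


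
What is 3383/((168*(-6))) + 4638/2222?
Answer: -1420961/1119888 ≈ -1.2688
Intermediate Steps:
3383/((168*(-6))) + 4638/2222 = 3383/(-1008) + 4638*(1/2222) = 3383*(-1/1008) + 2319/1111 = -3383/1008 + 2319/1111 = -1420961/1119888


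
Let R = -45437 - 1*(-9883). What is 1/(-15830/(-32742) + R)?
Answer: -16371/582046619 ≈ -2.8127e-5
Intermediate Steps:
R = -35554 (R = -45437 + 9883 = -35554)
1/(-15830/(-32742) + R) = 1/(-15830/(-32742) - 35554) = 1/(-15830*(-1/32742) - 35554) = 1/(7915/16371 - 35554) = 1/(-582046619/16371) = -16371/582046619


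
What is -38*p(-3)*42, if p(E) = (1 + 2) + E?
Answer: 0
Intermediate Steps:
p(E) = 3 + E
-38*p(-3)*42 = -38*(3 - 3)*42 = -38*0*42 = 0*42 = 0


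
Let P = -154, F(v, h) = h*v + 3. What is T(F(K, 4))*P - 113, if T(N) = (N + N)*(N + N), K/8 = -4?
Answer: -9625113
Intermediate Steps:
K = -32 (K = 8*(-4) = -32)
F(v, h) = 3 + h*v
T(N) = 4*N² (T(N) = (2*N)*(2*N) = 4*N²)
T(F(K, 4))*P - 113 = (4*(3 + 4*(-32))²)*(-154) - 113 = (4*(3 - 128)²)*(-154) - 113 = (4*(-125)²)*(-154) - 113 = (4*15625)*(-154) - 113 = 62500*(-154) - 113 = -9625000 - 113 = -9625113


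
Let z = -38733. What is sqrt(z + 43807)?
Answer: sqrt(5074) ≈ 71.232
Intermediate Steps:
sqrt(z + 43807) = sqrt(-38733 + 43807) = sqrt(5074)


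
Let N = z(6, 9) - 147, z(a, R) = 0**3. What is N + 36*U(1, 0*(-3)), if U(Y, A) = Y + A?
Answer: -111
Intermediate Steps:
z(a, R) = 0
U(Y, A) = A + Y
N = -147 (N = 0 - 147 = -147)
N + 36*U(1, 0*(-3)) = -147 + 36*(0*(-3) + 1) = -147 + 36*(0 + 1) = -147 + 36*1 = -147 + 36 = -111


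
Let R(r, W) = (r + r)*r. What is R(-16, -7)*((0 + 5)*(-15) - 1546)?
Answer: -829952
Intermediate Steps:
R(r, W) = 2*r² (R(r, W) = (2*r)*r = 2*r²)
R(-16, -7)*((0 + 5)*(-15) - 1546) = (2*(-16)²)*((0 + 5)*(-15) - 1546) = (2*256)*(5*(-15) - 1546) = 512*(-75 - 1546) = 512*(-1621) = -829952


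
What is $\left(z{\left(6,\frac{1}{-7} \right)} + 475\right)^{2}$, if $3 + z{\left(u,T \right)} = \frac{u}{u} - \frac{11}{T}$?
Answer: $302500$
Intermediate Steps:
$z{\left(u,T \right)} = -2 - \frac{11}{T}$ ($z{\left(u,T \right)} = -3 + \left(\frac{u}{u} - \frac{11}{T}\right) = -3 + \left(1 - \frac{11}{T}\right) = -2 - \frac{11}{T}$)
$\left(z{\left(6,\frac{1}{-7} \right)} + 475\right)^{2} = \left(\left(-2 - \frac{11}{\frac{1}{-7}}\right) + 475\right)^{2} = \left(\left(-2 - \frac{11}{- \frac{1}{7}}\right) + 475\right)^{2} = \left(\left(-2 - -77\right) + 475\right)^{2} = \left(\left(-2 + 77\right) + 475\right)^{2} = \left(75 + 475\right)^{2} = 550^{2} = 302500$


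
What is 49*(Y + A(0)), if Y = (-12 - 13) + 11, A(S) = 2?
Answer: -588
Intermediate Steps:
Y = -14 (Y = -25 + 11 = -14)
49*(Y + A(0)) = 49*(-14 + 2) = 49*(-12) = -588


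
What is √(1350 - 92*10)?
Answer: √430 ≈ 20.736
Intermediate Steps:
√(1350 - 92*10) = √(1350 - 920) = √430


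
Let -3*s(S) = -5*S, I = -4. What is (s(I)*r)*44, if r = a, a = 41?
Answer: -36080/3 ≈ -12027.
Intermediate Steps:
r = 41
s(S) = 5*S/3 (s(S) = -(-5)*S/3 = 5*S/3)
(s(I)*r)*44 = (((5/3)*(-4))*41)*44 = -20/3*41*44 = -820/3*44 = -36080/3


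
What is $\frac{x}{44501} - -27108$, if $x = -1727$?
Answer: $\frac{1206331381}{44501} \approx 27108.0$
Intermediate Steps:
$\frac{x}{44501} - -27108 = - \frac{1727}{44501} - -27108 = \left(-1727\right) \frac{1}{44501} + 27108 = - \frac{1727}{44501} + 27108 = \frac{1206331381}{44501}$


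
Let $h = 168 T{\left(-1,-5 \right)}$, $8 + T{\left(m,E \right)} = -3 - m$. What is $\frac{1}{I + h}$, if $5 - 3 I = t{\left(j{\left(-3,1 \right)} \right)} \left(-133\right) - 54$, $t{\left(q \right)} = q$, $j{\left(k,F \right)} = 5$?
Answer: $- \frac{3}{4316} \approx -0.00069509$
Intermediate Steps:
$T{\left(m,E \right)} = -11 - m$ ($T{\left(m,E \right)} = -8 - \left(3 + m\right) = -11 - m$)
$I = \frac{724}{3}$ ($I = \frac{5}{3} - \frac{5 \left(-133\right) - 54}{3} = \frac{5}{3} - \frac{-665 - 54}{3} = \frac{5}{3} - - \frac{719}{3} = \frac{5}{3} + \frac{719}{3} = \frac{724}{3} \approx 241.33$)
$h = -1680$ ($h = 168 \left(-11 - -1\right) = 168 \left(-11 + 1\right) = 168 \left(-10\right) = -1680$)
$\frac{1}{I + h} = \frac{1}{\frac{724}{3} - 1680} = \frac{1}{- \frac{4316}{3}} = - \frac{3}{4316}$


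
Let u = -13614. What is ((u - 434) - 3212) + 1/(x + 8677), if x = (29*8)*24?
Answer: -245868699/14245 ≈ -17260.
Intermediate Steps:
x = 5568 (x = 232*24 = 5568)
((u - 434) - 3212) + 1/(x + 8677) = ((-13614 - 434) - 3212) + 1/(5568 + 8677) = (-14048 - 3212) + 1/14245 = -17260 + 1/14245 = -245868699/14245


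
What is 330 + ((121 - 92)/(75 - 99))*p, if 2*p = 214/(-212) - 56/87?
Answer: 5052365/15264 ≈ 331.00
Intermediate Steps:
p = -15245/18444 (p = (214/(-212) - 56/87)/2 = (214*(-1/212) - 56*1/87)/2 = (-107/106 - 56/87)/2 = (½)*(-15245/9222) = -15245/18444 ≈ -0.82656)
330 + ((121 - 92)/(75 - 99))*p = 330 + ((121 - 92)/(75 - 99))*(-15245/18444) = 330 + (29/(-24))*(-15245/18444) = 330 + (29*(-1/24))*(-15245/18444) = 330 - 29/24*(-15245/18444) = 330 + 15245/15264 = 5052365/15264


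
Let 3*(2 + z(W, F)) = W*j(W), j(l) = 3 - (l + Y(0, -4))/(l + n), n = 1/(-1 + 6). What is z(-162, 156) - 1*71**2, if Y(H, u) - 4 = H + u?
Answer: -4167105/809 ≈ -5150.9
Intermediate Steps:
Y(H, u) = 4 + H + u (Y(H, u) = 4 + (H + u) = 4 + H + u)
n = 1/5 ≈ 0.20000
j(l) = 3 - l/(1/5 + l) (j(l) = 3 - (l + (4 + 0 - 4))/(l + 1/5) = 3 - (l + 0)/(1/5 + l) = 3 - l/(1/5 + l))
z(W, F) = -2 + W*(3 + 10*W)/(3*(1 + 5*W)) (z(W, F) = -2 + (W*((3 + 10*W)/(1 + 5*W)))/3 = -2 + (W*(3 + 10*W)/(1 + 5*W))/3 = -2 + W*(3 + 10*W)/(3*(1 + 5*W)))
z(-162, 156) - 1*71**2 = (-6 - 27*(-162) + 10*(-162)**2)/(3*(1 + 5*(-162))) - 1*71**2 = (-6 + 4374 + 10*26244)/(3*(1 - 810)) - 1*5041 = (1/3)*(-6 + 4374 + 262440)/(-809) - 5041 = (1/3)*(-1/809)*266808 - 5041 = -88936/809 - 5041 = -4167105/809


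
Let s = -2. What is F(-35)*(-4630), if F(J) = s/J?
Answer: -1852/7 ≈ -264.57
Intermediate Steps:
F(J) = -2/J
F(-35)*(-4630) = -2/(-35)*(-4630) = -2*(-1/35)*(-4630) = (2/35)*(-4630) = -1852/7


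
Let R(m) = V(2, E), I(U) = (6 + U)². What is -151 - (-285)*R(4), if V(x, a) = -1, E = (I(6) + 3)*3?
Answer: -436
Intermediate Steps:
E = 441 (E = ((6 + 6)² + 3)*3 = (12² + 3)*3 = (144 + 3)*3 = 147*3 = 441)
R(m) = -1
-151 - (-285)*R(4) = -151 - (-285)*(-1) = -151 - 57*5 = -151 - 285 = -436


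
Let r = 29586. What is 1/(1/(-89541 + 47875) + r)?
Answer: 41666/1232730275 ≈ 3.3800e-5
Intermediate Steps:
1/(1/(-89541 + 47875) + r) = 1/(1/(-89541 + 47875) + 29586) = 1/(1/(-41666) + 29586) = 1/(-1/41666 + 29586) = 1/(1232730275/41666) = 41666/1232730275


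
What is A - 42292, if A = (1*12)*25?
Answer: -41992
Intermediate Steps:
A = 300 (A = 12*25 = 300)
A - 42292 = 300 - 42292 = -41992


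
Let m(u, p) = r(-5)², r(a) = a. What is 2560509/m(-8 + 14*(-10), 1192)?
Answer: 2560509/25 ≈ 1.0242e+5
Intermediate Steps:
m(u, p) = 25 (m(u, p) = (-5)² = 25)
2560509/m(-8 + 14*(-10), 1192) = 2560509/25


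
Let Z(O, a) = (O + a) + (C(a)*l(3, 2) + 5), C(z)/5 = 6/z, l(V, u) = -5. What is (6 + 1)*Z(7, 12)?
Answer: 161/2 ≈ 80.500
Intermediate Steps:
C(z) = 30/z (C(z) = 5*(6/z) = 30/z)
Z(O, a) = 5 + O + a - 150/a (Z(O, a) = (O + a) + ((30/a)*(-5) + 5) = (O + a) + (-150/a + 5) = (O + a) + (5 - 150/a) = 5 + O + a - 150/a)
(6 + 1)*Z(7, 12) = (6 + 1)*(5 + 7 + 12 - 150/12) = 7*(5 + 7 + 12 - 150*1/12) = 7*(5 + 7 + 12 - 25/2) = 7*(23/2) = 161/2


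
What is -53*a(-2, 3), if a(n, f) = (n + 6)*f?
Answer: -636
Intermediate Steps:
a(n, f) = f*(6 + n) (a(n, f) = (6 + n)*f = f*(6 + n))
-53*a(-2, 3) = -159*(6 - 2) = -159*4 = -53*12 = -636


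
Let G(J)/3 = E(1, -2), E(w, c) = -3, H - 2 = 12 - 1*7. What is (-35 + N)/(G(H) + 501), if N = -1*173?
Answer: -52/123 ≈ -0.42276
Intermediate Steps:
H = 7 (H = 2 + (12 - 1*7) = 2 + (12 - 7) = 2 + 5 = 7)
G(J) = -9 (G(J) = 3*(-3) = -9)
N = -173
(-35 + N)/(G(H) + 501) = (-35 - 173)/(-9 + 501) = -208/492 = -208*1/492 = -52/123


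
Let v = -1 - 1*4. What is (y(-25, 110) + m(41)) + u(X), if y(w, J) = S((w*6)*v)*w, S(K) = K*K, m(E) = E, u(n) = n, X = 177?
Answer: -14062282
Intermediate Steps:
v = -5 (v = -1 - 4 = -5)
S(K) = K²
y(w, J) = 900*w³ (y(w, J) = ((w*6)*(-5))²*w = ((6*w)*(-5))²*w = (-30*w)²*w = (900*w²)*w = 900*w³)
(y(-25, 110) + m(41)) + u(X) = (900*(-25)³ + 41) + 177 = (900*(-15625) + 41) + 177 = (-14062500 + 41) + 177 = -14062459 + 177 = -14062282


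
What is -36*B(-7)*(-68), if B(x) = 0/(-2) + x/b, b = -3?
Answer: 5712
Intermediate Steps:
B(x) = -x/3 (B(x) = 0/(-2) + x/(-3) = 0*(-1/2) + x*(-1/3) = 0 - x/3 = -x/3)
-36*B(-7)*(-68) = -(-12)*(-7)*(-68) = -36*7/3*(-68) = -84*(-68) = 5712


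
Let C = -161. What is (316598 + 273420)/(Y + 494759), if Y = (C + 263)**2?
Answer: 590018/505163 ≈ 1.1680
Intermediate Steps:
Y = 10404 (Y = (-161 + 263)**2 = 102**2 = 10404)
(316598 + 273420)/(Y + 494759) = (316598 + 273420)/(10404 + 494759) = 590018/505163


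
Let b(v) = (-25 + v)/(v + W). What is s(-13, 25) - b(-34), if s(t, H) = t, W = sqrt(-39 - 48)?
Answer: -18165/1243 - 59*I*sqrt(87)/1243 ≈ -14.614 - 0.44273*I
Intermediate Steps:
W = I*sqrt(87) (W = sqrt(-87) = I*sqrt(87) ≈ 9.3274*I)
b(v) = (-25 + v)/(v + I*sqrt(87))
s(-13, 25) - b(-34) = -13 - (-25 - 34)/(-34 + I*sqrt(87)) = -13 - (-59)/(-34 + I*sqrt(87)) = -13 + 59/(-34 + I*sqrt(87))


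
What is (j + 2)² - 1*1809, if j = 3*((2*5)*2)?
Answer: 2035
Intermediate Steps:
j = 60 (j = 3*(10*2) = 3*20 = 60)
(j + 2)² - 1*1809 = (60 + 2)² - 1*1809 = 62² - 1809 = 3844 - 1809 = 2035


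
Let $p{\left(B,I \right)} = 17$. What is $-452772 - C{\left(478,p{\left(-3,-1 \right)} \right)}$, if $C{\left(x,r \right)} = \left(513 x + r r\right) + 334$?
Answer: $-698609$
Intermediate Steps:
$C{\left(x,r \right)} = 334 + r^{2} + 513 x$ ($C{\left(x,r \right)} = \left(513 x + r^{2}\right) + 334 = \left(r^{2} + 513 x\right) + 334 = 334 + r^{2} + 513 x$)
$-452772 - C{\left(478,p{\left(-3,-1 \right)} \right)} = -452772 - \left(334 + 17^{2} + 513 \cdot 478\right) = -452772 - \left(334 + 289 + 245214\right) = -452772 - 245837 = -698609$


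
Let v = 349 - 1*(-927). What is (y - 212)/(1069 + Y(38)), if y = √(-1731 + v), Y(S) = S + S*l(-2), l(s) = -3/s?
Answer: -53/291 + I*√455/1164 ≈ -0.18213 + 0.018325*I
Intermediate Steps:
v = 1276 (v = 349 + 927 = 1276)
Y(S) = 5*S/2 (Y(S) = S + S*(-3/(-2)) = S + S*(-3*(-½)) = S + S*(3/2) = S + 3*S/2 = 5*S/2)
y = I*√455 (y = √(-1731 + 1276) = √(-455) = I*√455 ≈ 21.331*I)
(y - 212)/(1069 + Y(38)) = (I*√455 - 212)/(1069 + (5/2)*38) = (-212 + I*√455)/(1069 + 95) = (-212 + I*√455)/1164 = (-212 + I*√455)*(1/1164) = -53/291 + I*√455/1164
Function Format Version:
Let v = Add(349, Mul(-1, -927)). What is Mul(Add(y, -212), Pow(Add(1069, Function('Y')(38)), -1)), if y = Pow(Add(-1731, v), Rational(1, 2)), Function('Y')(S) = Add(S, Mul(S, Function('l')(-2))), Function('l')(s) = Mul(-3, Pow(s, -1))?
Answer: Add(Rational(-53, 291), Mul(Rational(1, 1164), I, Pow(455, Rational(1, 2)))) ≈ Add(-0.18213, Mul(0.018325, I))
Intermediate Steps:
v = 1276 (v = Add(349, 927) = 1276)
Function('Y')(S) = Mul(Rational(5, 2), S) (Function('Y')(S) = Add(S, Mul(S, Mul(-3, Pow(-2, -1)))) = Add(S, Mul(S, Mul(-3, Rational(-1, 2)))) = Add(S, Mul(S, Rational(3, 2))) = Add(S, Mul(Rational(3, 2), S)) = Mul(Rational(5, 2), S))
y = Mul(I, Pow(455, Rational(1, 2))) (y = Pow(Add(-1731, 1276), Rational(1, 2)) = Pow(-455, Rational(1, 2)) = Mul(I, Pow(455, Rational(1, 2))) ≈ Mul(21.331, I))
Mul(Add(y, -212), Pow(Add(1069, Function('Y')(38)), -1)) = Mul(Add(Mul(I, Pow(455, Rational(1, 2))), -212), Pow(Add(1069, Mul(Rational(5, 2), 38)), -1)) = Mul(Add(-212, Mul(I, Pow(455, Rational(1, 2)))), Pow(Add(1069, 95), -1)) = Mul(Add(-212, Mul(I, Pow(455, Rational(1, 2)))), Pow(1164, -1)) = Mul(Add(-212, Mul(I, Pow(455, Rational(1, 2)))), Rational(1, 1164)) = Add(Rational(-53, 291), Mul(Rational(1, 1164), I, Pow(455, Rational(1, 2))))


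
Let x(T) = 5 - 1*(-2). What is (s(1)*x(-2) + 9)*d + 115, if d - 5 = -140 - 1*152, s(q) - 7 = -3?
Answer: -10504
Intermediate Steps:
x(T) = 7 (x(T) = 5 + 2 = 7)
s(q) = 4 (s(q) = 7 - 3 = 4)
d = -287 (d = 5 + (-140 - 1*152) = 5 + (-140 - 152) = 5 - 292 = -287)
(s(1)*x(-2) + 9)*d + 115 = (4*7 + 9)*(-287) + 115 = (28 + 9)*(-287) + 115 = 37*(-287) + 115 = -10619 + 115 = -10504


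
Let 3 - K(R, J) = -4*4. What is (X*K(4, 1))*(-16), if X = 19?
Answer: -5776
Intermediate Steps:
K(R, J) = 19 (K(R, J) = 3 - (-4)*4 = 3 - 1*(-16) = 3 + 16 = 19)
(X*K(4, 1))*(-16) = (19*19)*(-16) = 361*(-16) = -5776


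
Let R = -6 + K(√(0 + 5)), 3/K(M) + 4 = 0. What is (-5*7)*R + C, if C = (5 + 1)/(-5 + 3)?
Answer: 933/4 ≈ 233.25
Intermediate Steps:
K(M) = -¾ (K(M) = 3/(-4 + 0) = 3/(-4) = 3*(-¼) = -¾)
C = -3 (C = 6/(-2) = 6*(-½) = -3)
R = -27/4 (R = -6 - ¾ = -27/4 ≈ -6.7500)
(-5*7)*R + C = -5*7*(-27/4) - 3 = -35*(-27/4) - 3 = 945/4 - 3 = 933/4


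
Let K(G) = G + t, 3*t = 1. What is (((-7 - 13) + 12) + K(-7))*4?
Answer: -176/3 ≈ -58.667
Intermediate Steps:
t = ⅓ (t = (⅓)*1 = ⅓ ≈ 0.33333)
K(G) = ⅓ + G (K(G) = G + ⅓ = ⅓ + G)
(((-7 - 13) + 12) + K(-7))*4 = (((-7 - 13) + 12) + (⅓ - 7))*4 = ((-20 + 12) - 20/3)*4 = (-8 - 20/3)*4 = -44/3*4 = -176/3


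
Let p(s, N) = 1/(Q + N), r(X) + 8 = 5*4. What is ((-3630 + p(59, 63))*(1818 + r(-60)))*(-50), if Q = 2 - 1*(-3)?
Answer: 5646442125/17 ≈ 3.3214e+8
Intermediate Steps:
r(X) = 12 (r(X) = -8 + 5*4 = -8 + 20 = 12)
Q = 5 (Q = 2 + 3 = 5)
p(s, N) = 1/(5 + N)
((-3630 + p(59, 63))*(1818 + r(-60)))*(-50) = ((-3630 + 1/(5 + 63))*(1818 + 12))*(-50) = ((-3630 + 1/68)*1830)*(-50) = -246839/68*1830*(-50) = -225857685/34*(-50) = 5646442125/17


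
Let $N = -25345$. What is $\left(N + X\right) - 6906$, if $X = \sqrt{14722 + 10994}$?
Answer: $-32251 + 2 \sqrt{6429} \approx -32091.0$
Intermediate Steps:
$X = 2 \sqrt{6429}$ ($X = \sqrt{25716} = 2 \sqrt{6429} \approx 160.36$)
$\left(N + X\right) - 6906 = \left(-25345 + 2 \sqrt{6429}\right) - 6906 = -32251 + 2 \sqrt{6429}$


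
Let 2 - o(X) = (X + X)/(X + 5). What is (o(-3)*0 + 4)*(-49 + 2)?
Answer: -188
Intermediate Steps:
o(X) = 2 - 2*X/(5 + X) (o(X) = 2 - (X + X)/(X + 5) = 2 - 2*X/(5 + X))
(o(-3)*0 + 4)*(-49 + 2) = ((10/(5 - 3))*0 + 4)*(-49 + 2) = ((10/2)*0 + 4)*(-47) = ((10*(1/2))*0 + 4)*(-47) = (5*0 + 4)*(-47) = (0 + 4)*(-47) = 4*(-47) = -188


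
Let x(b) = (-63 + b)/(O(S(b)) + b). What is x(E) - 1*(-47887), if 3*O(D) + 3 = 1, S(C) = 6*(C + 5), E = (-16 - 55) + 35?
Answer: 478897/10 ≈ 47890.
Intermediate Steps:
E = -36 (E = -71 + 35 = -36)
S(C) = 30 + 6*C (S(C) = 6*(5 + C) = 30 + 6*C)
O(D) = -2/3 (O(D) = -1 + (1/3)*1 = -1 + 1/3 = -2/3)
x(b) = (-63 + b)/(-2/3 + b)
x(E) - 1*(-47887) = 3*(-63 - 36)/(-2 + 3*(-36)) - 1*(-47887) = 3*(-99)/(-2 - 108) + 47887 = 3*(-99)/(-110) + 47887 = 3*(-1/110)*(-99) + 47887 = 27/10 + 47887 = 478897/10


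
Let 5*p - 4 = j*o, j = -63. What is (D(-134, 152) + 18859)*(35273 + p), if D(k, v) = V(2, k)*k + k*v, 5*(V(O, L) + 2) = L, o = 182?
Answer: 1937775153/25 ≈ 7.7511e+7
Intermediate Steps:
V(O, L) = -2 + L/5
D(k, v) = k*v + k*(-2 + k/5) (D(k, v) = (-2 + k/5)*k + k*v = k*(-2 + k/5) + k*v = k*v + k*(-2 + k/5))
p = -11462/5 (p = ⅘ + (-63*182)/5 = ⅘ + (⅕)*(-11466) = ⅘ - 11466/5 = -11462/5 ≈ -2292.4)
(D(-134, 152) + 18859)*(35273 + p) = ((⅕)*(-134)*(-10 - 134 + 5*152) + 18859)*(35273 - 11462/5) = ((⅕)*(-134)*(-10 - 134 + 760) + 18859)*(164903/5) = ((⅕)*(-134)*616 + 18859)*(164903/5) = (-82544/5 + 18859)*(164903/5) = (11751/5)*(164903/5) = 1937775153/25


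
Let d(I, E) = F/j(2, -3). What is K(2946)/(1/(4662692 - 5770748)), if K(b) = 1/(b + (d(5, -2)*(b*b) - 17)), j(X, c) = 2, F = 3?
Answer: -1108056/13021303 ≈ -0.085096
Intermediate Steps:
d(I, E) = 3/2
K(b) = 1/(-17 + b + 3*b**2/2) (K(b) = 1/(b + (3*(b*b)/2 - 17)) = 1/(b + (3*b**2/2 - 17)) = 1/(b + (-17 + 3*b**2/2)) = 1/(-17 + b + 3*b**2/2))
K(2946)/(1/(4662692 - 5770748)) = (2/(-34 + 2*2946 + 3*2946**2))/(1/(4662692 - 5770748)) = (2/(-34 + 5892 + 3*8678916))/(1/(-1108056)) = (2/(-34 + 5892 + 26036748))/(-1/1108056) = (2/26042606)*(-1108056) = (2*(1/26042606))*(-1108056) = (1/13021303)*(-1108056) = -1108056/13021303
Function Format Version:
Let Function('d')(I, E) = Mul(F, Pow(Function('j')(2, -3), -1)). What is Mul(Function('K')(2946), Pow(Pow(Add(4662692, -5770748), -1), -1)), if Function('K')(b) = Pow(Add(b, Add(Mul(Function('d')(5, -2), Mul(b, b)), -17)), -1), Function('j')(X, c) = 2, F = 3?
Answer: Rational(-1108056, 13021303) ≈ -0.085096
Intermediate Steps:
Function('d')(I, E) = Rational(3, 2) (Function('d')(I, E) = Mul(3, Pow(2, -1)) = Mul(3, Rational(1, 2)) = Rational(3, 2))
Function('K')(b) = Pow(Add(-17, b, Mul(Rational(3, 2), Pow(b, 2))), -1) (Function('K')(b) = Pow(Add(b, Add(Mul(Rational(3, 2), Mul(b, b)), -17)), -1) = Pow(Add(b, Add(Mul(Rational(3, 2), Pow(b, 2)), -17)), -1) = Pow(Add(b, Add(-17, Mul(Rational(3, 2), Pow(b, 2)))), -1) = Pow(Add(-17, b, Mul(Rational(3, 2), Pow(b, 2))), -1))
Mul(Function('K')(2946), Pow(Pow(Add(4662692, -5770748), -1), -1)) = Mul(Mul(2, Pow(Add(-34, Mul(2, 2946), Mul(3, Pow(2946, 2))), -1)), Pow(Pow(Add(4662692, -5770748), -1), -1)) = Mul(Mul(2, Pow(Add(-34, 5892, Mul(3, 8678916)), -1)), Pow(Pow(-1108056, -1), -1)) = Mul(Mul(2, Pow(Add(-34, 5892, 26036748), -1)), Pow(Rational(-1, 1108056), -1)) = Mul(Mul(2, Pow(26042606, -1)), -1108056) = Mul(Mul(2, Rational(1, 26042606)), -1108056) = Mul(Rational(1, 13021303), -1108056) = Rational(-1108056, 13021303)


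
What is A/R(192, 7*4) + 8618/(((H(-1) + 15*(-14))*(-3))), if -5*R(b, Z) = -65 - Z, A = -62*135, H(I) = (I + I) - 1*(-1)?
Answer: -276232/633 ≈ -436.39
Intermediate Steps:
H(I) = 1 + 2*I (H(I) = 2*I + 1 = 1 + 2*I)
A = -8370
R(b, Z) = 13 + Z/5 (R(b, Z) = -(-65 - Z)/5 = 13 + Z/5)
A/R(192, 7*4) + 8618/(((H(-1) + 15*(-14))*(-3))) = -8370/(13 + (7*4)/5) + 8618/((((1 + 2*(-1)) + 15*(-14))*(-3))) = -8370/(13 + (1/5)*28) + 8618/((((1 - 2) - 210)*(-3))) = -8370/(13 + 28/5) + 8618/(((-1 - 210)*(-3))) = -8370/93/5 + 8618/((-211*(-3))) = -8370*5/93 + 8618/633 = -450 + 8618*(1/633) = -450 + 8618/633 = -276232/633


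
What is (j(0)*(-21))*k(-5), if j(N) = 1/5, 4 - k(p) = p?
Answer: -189/5 ≈ -37.800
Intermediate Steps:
k(p) = 4 - p
j(N) = ⅕
(j(0)*(-21))*k(-5) = ((⅕)*(-21))*(4 - 1*(-5)) = -21*(4 + 5)/5 = -21/5*9 = -189/5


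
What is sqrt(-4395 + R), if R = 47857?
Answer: sqrt(43462) ≈ 208.48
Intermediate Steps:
sqrt(-4395 + R) = sqrt(-4395 + 47857) = sqrt(43462)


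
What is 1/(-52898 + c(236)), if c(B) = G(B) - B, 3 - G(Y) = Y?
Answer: -1/53367 ≈ -1.8738e-5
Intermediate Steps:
G(Y) = 3 - Y
c(B) = 3 - 2*B (c(B) = (3 - B) - B = 3 - 2*B)
1/(-52898 + c(236)) = 1/(-52898 + (3 - 2*236)) = 1/(-52898 + (3 - 472)) = 1/(-52898 - 469) = 1/(-53367) = -1/53367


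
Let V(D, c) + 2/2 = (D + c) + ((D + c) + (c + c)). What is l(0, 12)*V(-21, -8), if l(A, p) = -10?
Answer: 750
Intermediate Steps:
V(D, c) = -1 + 2*D + 4*c (V(D, c) = -1 + ((D + c) + ((D + c) + (c + c))) = -1 + ((D + c) + ((D + c) + 2*c)) = -1 + ((D + c) + (D + 3*c)) = -1 + (2*D + 4*c) = -1 + 2*D + 4*c)
l(0, 12)*V(-21, -8) = -10*(-1 + 2*(-21) + 4*(-8)) = -10*(-1 - 42 - 32) = -10*(-75) = 750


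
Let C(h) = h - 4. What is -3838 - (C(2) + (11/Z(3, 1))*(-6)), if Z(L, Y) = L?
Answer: -3814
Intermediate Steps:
C(h) = -4 + h
-3838 - (C(2) + (11/Z(3, 1))*(-6)) = -3838 - ((-4 + 2) + (11/3)*(-6)) = -3838 - (-2 + (11*(⅓))*(-6)) = -3838 - (-2 + (11/3)*(-6)) = -3838 - (-2 - 22) = -3838 - 1*(-24) = -3838 + 24 = -3814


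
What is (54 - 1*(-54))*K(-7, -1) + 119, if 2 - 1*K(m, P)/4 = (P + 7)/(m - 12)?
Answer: 21269/19 ≈ 1119.4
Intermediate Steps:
K(m, P) = 8 - 4*(7 + P)/(-12 + m) (K(m, P) = 8 - 4*(P + 7)/(m - 12) = 8 - 4*(7 + P)/(-12 + m))
(54 - 1*(-54))*K(-7, -1) + 119 = (54 - 1*(-54))*(4*(-31 - 1*(-1) + 2*(-7))/(-12 - 7)) + 119 = (54 + 54)*(4*(-31 + 1 - 14)/(-19)) + 119 = 108*(4*(-1/19)*(-44)) + 119 = 108*(176/19) + 119 = 19008/19 + 119 = 21269/19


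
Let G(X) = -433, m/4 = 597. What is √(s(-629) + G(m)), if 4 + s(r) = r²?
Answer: 2*√98801 ≈ 628.65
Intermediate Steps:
m = 2388 (m = 4*597 = 2388)
s(r) = -4 + r²
√(s(-629) + G(m)) = √((-4 + (-629)²) - 433) = √((-4 + 395641) - 433) = √(395637 - 433) = √395204 = 2*√98801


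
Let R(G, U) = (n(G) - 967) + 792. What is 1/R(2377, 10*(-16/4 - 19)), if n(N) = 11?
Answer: -1/164 ≈ -0.0060976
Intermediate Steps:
R(G, U) = -164 (R(G, U) = (11 - 967) + 792 = -956 + 792 = -164)
1/R(2377, 10*(-16/4 - 19)) = 1/(-164) = -1/164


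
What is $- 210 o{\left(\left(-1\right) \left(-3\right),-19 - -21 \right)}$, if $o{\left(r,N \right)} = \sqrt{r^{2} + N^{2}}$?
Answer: $- 210 \sqrt{13} \approx -757.17$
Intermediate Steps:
$o{\left(r,N \right)} = \sqrt{N^{2} + r^{2}}$
$- 210 o{\left(\left(-1\right) \left(-3\right),-19 - -21 \right)} = - 210 \sqrt{\left(-19 - -21\right)^{2} + \left(\left(-1\right) \left(-3\right)\right)^{2}} = - 210 \sqrt{\left(-19 + 21\right)^{2} + 3^{2}} = - 210 \sqrt{2^{2} + 9} = - 210 \sqrt{4 + 9} = - 210 \sqrt{13}$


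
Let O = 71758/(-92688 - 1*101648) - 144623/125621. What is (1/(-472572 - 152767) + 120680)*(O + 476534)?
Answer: 438963927536677353015963451/7633101279710192 ≈ 5.7508e+10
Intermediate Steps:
O = -18559883523/12206341328 (O = 71758/(-92688 - 101648) - 144623*1/125621 = 71758/(-194336) - 144623/125621 = 71758*(-1/194336) - 144623/125621 = -35879/97168 - 144623/125621 = -18559883523/12206341328 ≈ -1.5205)
(1/(-472572 - 152767) + 120680)*(O + 476534) = (1/(-472572 - 152767) + 120680)*(-18559883523/12206341328 + 476534) = (1/(-625339) + 120680)*(5816718098513629/12206341328) = (-1/625339 + 120680)*(5816718098513629/12206341328) = (75465910519/625339)*(5816718098513629/12206341328) = 438963927536677353015963451/7633101279710192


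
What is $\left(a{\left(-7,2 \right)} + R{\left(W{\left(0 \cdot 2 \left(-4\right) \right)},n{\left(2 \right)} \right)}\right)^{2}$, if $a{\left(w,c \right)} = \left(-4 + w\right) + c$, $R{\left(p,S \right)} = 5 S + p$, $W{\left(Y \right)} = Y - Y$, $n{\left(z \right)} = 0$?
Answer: $81$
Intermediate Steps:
$W{\left(Y \right)} = 0$
$R{\left(p,S \right)} = p + 5 S$
$a{\left(w,c \right)} = -4 + c + w$
$\left(a{\left(-7,2 \right)} + R{\left(W{\left(0 \cdot 2 \left(-4\right) \right)},n{\left(2 \right)} \right)}\right)^{2} = \left(\left(-4 + 2 - 7\right) + \left(0 + 5 \cdot 0\right)\right)^{2} = \left(-9 + \left(0 + 0\right)\right)^{2} = \left(-9 + 0\right)^{2} = \left(-9\right)^{2} = 81$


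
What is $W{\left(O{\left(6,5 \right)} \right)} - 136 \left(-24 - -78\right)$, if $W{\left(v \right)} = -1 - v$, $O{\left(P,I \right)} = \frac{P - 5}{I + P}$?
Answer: $- \frac{80796}{11} \approx -7345.1$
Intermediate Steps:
$O{\left(P,I \right)} = \frac{-5 + P}{I + P}$
$W{\left(O{\left(6,5 \right)} \right)} - 136 \left(-24 - -78\right) = \left(-1 - \frac{-5 + 6}{5 + 6}\right) - 136 \left(-24 - -78\right) = \left(-1 - \frac{1}{11} \cdot 1\right) - 136 \left(-24 + 78\right) = \left(-1 - \frac{1}{11} \cdot 1\right) - 7344 = \left(-1 - \frac{1}{11}\right) - 7344 = - \frac{12}{11} - 7344 = - \frac{80796}{11}$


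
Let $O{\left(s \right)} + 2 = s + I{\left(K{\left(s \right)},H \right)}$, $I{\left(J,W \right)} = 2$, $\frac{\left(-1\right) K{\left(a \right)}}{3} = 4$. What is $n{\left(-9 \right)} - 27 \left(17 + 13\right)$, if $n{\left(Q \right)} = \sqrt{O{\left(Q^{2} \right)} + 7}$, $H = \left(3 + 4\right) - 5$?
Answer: $-810 + 2 \sqrt{22} \approx -800.62$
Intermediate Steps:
$H = 2$ ($H = 7 - 5 = 2$)
$K{\left(a \right)} = -12$ ($K{\left(a \right)} = \left(-3\right) 4 = -12$)
$O{\left(s \right)} = s$ ($O{\left(s \right)} = -2 + \left(s + 2\right) = -2 + \left(2 + s\right) = s$)
$n{\left(Q \right)} = \sqrt{7 + Q^{2}}$ ($n{\left(Q \right)} = \sqrt{Q^{2} + 7} = \sqrt{7 + Q^{2}}$)
$n{\left(-9 \right)} - 27 \left(17 + 13\right) = \sqrt{7 + \left(-9\right)^{2}} - 27 \left(17 + 13\right) = \sqrt{7 + 81} - 810 = \sqrt{88} - 810 = 2 \sqrt{22} - 810 = -810 + 2 \sqrt{22}$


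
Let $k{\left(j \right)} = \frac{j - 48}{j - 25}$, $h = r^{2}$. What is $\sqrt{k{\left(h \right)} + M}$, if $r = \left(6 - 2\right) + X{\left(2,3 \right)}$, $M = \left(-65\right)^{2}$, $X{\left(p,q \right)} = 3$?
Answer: $\frac{\sqrt{608406}}{12} \approx 65.0$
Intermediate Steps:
$M = 4225$
$r = 7$ ($r = \left(6 - 2\right) + 3 = 4 + 3 = 7$)
$h = 49$ ($h = 7^{2} = 49$)
$k{\left(j \right)} = \frac{-48 + j}{-25 + j}$
$\sqrt{k{\left(h \right)} + M} = \sqrt{\frac{-48 + 49}{-25 + 49} + 4225} = \sqrt{\frac{1}{24} \cdot 1 + 4225} = \sqrt{\frac{1}{24} + 4225} = \sqrt{\frac{101401}{24}} = \frac{\sqrt{608406}}{12}$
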